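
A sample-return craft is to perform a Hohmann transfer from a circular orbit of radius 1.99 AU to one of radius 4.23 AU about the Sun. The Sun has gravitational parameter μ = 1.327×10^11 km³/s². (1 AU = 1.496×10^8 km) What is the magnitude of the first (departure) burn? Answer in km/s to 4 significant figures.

Δv₁ = 3.510 km/s

In km: r₁ = 1.99 × 1.496×10^8 = 2.97704×10^8 km; r₂ = 4.23 × 1.496×10^8 = 6.32808×10^8 km.
Transfer-ellipse semi-major axis a_t = (r₁ + r₂)/2 = (2.97704×10^8 + 6.32808×10^8)/2 = 4.65256×10^8 km.
On the circular orbit at r = 2.97704×10^8 km, v_c = √(μ/r) = 21.11 km/s.
Vis-viva on the transfer ellipse at r = 2.97704×10^8 km gives v_t = √[μ(2/r − 1/a_t)] = 24.62 km/s.
Δv₁ = |v_t − v_c| = |24.62 − 21.11| = 3.510 km/s.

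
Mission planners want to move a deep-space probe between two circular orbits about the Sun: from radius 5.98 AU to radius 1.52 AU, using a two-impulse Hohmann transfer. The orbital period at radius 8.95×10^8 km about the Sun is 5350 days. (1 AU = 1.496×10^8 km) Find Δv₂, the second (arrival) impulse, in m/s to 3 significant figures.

Δv₂ = 6340 m/s

From Kepler's third law T² = 4π²r³/μ at r = 8.95×10^8 km, T = 5350 days = 5350 × 86400 s = 4.6224×10^8 s: μ = 4π²r³/T² = 1.32463×10^11 km³/s².
In km: r₁ = 5.98 × 1.496×10^8 = 8.94608×10^8 km; r₂ = 1.52 × 1.496×10^8 = 2.27392×10^8 km.
Transfer-ellipse semi-major axis a_t = (r₁ + r₂)/2 = (8.94608×10^8 + 2.27392×10^8)/2 = 5.610×10^8 km.
On the circular orbit at r = 2.27392×10^8 km, v_c = √(μ/r) = 24.136 km/s.
Vis-viva on the transfer ellipse at r = 2.27392×10^8 km gives v_t = √[μ(2/r − 1/a_t)] = 30.479 km/s.
Δv₂ = |v_t − v_c| = |30.479 − 24.136| = 6.343 km/s.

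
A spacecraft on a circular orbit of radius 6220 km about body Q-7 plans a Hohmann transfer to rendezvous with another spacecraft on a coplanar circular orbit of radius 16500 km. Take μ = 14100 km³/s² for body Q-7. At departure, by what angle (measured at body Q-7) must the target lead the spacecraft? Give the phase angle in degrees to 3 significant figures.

φ = 77.2°

Semi-major axis of the transfer orbit: a_t = (6220 + 16500)/2 = 11360 km.
Transfer time t = π√(a_t³/μ) = 32030 s.
Target angular speed ω₂ = √(μ/r₂³) = 5.603×10^-5 rad/s.
Angle swept by the target during transfer: ω₂·t = 1.795 rad = 102.8°.
Arrival is 180° from departure on the ellipse, so φ = 180° − 102.8° = 77.2°.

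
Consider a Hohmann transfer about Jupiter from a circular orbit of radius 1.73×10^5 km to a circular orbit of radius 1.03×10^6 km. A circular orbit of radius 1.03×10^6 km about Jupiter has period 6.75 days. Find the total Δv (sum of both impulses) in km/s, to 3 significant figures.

From Kepler's third law T² = 4π²r³/μ at r = 1.03×10^6 km, T = 6.75 days = 6.75 × 86400 s = 5.832×10^5 s: μ = 4π²r³/T² = 1.26834×10^8 km³/s².
The Hohmann ellipse has a_t = (r₁ + r₂)/2 = 6.015×10^5 km.
At r₁ the circular-orbit speed is v₁ = √(μ/r₁) = 27.077 km/s.
On the transfer ellipse at r₁, v² = μ(2/r − 1/a) gives v_p = √[μ(2/r₁ − 1/a_t)] = 35.432 km/s.
First burn Δv₁ = |v_p − v₁| = 8.355 km/s.
Circular speed at r₂: v₂ = √(μ/r₂) = 11.097 km/s.
Transfer-orbit speed at r₂: v_a = √[μ(2/r₂ − 1/a_t)] = 5.9512 km/s.
Second burn Δv₂ = |v₂ − v_a| = 5.146 km/s.
Δv = Δv₁ + Δv₂ = 8.355 + 5.146 = 13.50 km/s.

Δv = 13.5 km/s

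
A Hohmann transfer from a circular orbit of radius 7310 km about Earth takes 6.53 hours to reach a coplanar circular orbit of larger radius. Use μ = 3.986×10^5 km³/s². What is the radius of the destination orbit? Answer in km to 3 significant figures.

r₂ = 49000 km

Transfer time t = 6.53 hours = 23508 s, and t = π√(a_t³/μ).
So a_t = (μ t²/π²)^(1/3) = (3.986×10^5 × (23508)² / π²)^(1/3) = 28155 km.
Since a_t = (r₁ + r₂)/2, r₂ = 2a_t − r₁ = 2×28155 − 7310 = 49000 km.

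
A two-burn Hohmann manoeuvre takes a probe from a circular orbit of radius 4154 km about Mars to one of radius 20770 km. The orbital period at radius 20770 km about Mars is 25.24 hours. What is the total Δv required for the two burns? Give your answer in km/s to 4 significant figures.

From Kepler's third law T² = 4π²r³/μ at r = 20770 km, T = 25.24 hours = 25.24 × 3600 s = 90864 s: μ = 4π²r³/T² = 42843.6 km³/s².
The Hohmann ellipse has a_t = (r₁ + r₂)/2 = 12462 km.
Circular speed at r₁: v₁ = √(μ/r₁) = √(42843.6/4154) = 3.21151 km/s.
On the transfer ellipse at r₁, v² = μ(2/r − 1/a) gives v_p = √[μ(2/r₁ − 1/a_t)] = 4.14604 km/s.
First burn Δv₁ = |v_p − v₁| = 0.93453 km/s.
Circular speed at r₂: v₂ = √(μ/r₂) = 1.43623 km/s.
Transfer-orbit speed at r₂: v_a = √[μ(2/r₂ − 1/a_t)] = 0.829209 km/s.
Second burn Δv₂ = |v₂ − v_a| = 0.60702 km/s.
Δv = Δv₁ + Δv₂ = 0.93453 + 0.60702 = 1.542 km/s.

Δv = 1.542 km/s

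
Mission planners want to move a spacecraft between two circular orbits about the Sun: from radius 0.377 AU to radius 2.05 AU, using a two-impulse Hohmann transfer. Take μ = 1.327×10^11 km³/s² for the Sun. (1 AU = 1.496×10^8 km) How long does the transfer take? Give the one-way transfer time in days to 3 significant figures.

t = 244 days

In km: r₁ = 0.377 × 1.496×10^8 = 5.63992×10^7 km; r₂ = 2.05 × 1.496×10^8 = 3.0668×10^8 km.
Transfer-ellipse semi-major axis a_t = (r₁ + r₂)/2 = (5.63992×10^7 + 3.0668×10^8)/2 = 1.815396×10^8 km.
Half the transfer-orbit period gives t = π√(a_t³/μ) = 2.109×10^7 s.
Converting: 2.109×10^7 s ÷ 86400 s/day = 244 days.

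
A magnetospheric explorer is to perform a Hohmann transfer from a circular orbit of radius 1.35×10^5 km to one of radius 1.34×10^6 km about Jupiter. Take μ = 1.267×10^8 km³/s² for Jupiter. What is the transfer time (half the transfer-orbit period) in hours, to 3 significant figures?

t = 49.1 hours

The Hohmann ellipse has a_t = (r₁ + r₂)/2 = 7.375×10^5 km.
Half the transfer-orbit period gives t = π√(a_t³/μ) = 1.768×10^5 s.
Converting: 1.768×10^5 s ÷ 3600 s/hour = 49.1 hours.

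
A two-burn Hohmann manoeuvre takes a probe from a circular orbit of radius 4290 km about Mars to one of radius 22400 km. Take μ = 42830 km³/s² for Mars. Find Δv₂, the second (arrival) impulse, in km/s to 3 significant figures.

The Hohmann ellipse has a_t = (r₁ + r₂)/2 = 13345 km.
Circular speed at r = 22400 km: v_c = √(μ/r) = 1.3828 km/s.
Vis-viva on the transfer ellipse at r = 22400 km gives v_t = √[μ(2/r − 1/a_t)] = 0.78401 km/s.
Δv₂ = |v_t − v_c| = |0.78401 − 1.3828| = 0.5988 km/s.

Δv₂ = 0.599 km/s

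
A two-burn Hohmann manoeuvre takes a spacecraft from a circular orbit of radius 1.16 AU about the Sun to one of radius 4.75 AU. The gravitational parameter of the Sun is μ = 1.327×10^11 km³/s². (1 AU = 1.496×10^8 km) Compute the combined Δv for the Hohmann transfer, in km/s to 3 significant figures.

Δv = 12.5 km/s

In km: r₁ = 1.16 × 1.496×10^8 = 1.73536×10^8 km; r₂ = 4.75 × 1.496×10^8 = 7.106×10^8 km.
Semi-major axis of the transfer orbit: a_t = (1.73536×10^8 + 7.106×10^8)/2 = 4.42068×10^8 km.
Circular speed at r₁: v₁ = √(μ/r₁) = √(1.327×10^11/1.73536×10^8) = 27.653 km/s.
On the transfer ellipse at r₁, v² = μ(2/r − 1/a) gives v_p = √[μ(2/r₁ − 1/a_t)] = 35.060 km/s.
First burn Δv₁ = |v_p − v₁| = 7.407 km/s.
At r₂, v₂ = √(μ/r₂) = 13.665 km/s.
Transfer-orbit speed at r₂: v_a = √[μ(2/r₂ − 1/a_t)] = 8.5620 km/s.
Second burn Δv₂ = |v₂ − v_a| = 5.103 km/s.
Δv = Δv₁ + Δv₂ = 7.407 + 5.103 = 12.51 km/s.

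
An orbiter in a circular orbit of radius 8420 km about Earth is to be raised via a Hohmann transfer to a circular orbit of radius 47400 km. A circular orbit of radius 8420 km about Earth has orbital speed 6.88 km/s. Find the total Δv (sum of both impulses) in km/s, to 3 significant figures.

Δv = 3.39 km/s

From the circular-orbit relation v² = μ/r at r = 8420 km: μ = v²r = (6.88)² × 8420 = 3.98556×10^5 km³/s².
Semi-major axis of the transfer orbit: a_t = (8420 + 47400)/2 = 27910 km.
Circular speed at r₁: v₁ = √(μ/r₁) = √(3.98556×10^5/8420) = 6.880 km/s.
On the transfer ellipse at r₁, vis-viva gives v_p = √[μ(2/r₁ − 1/a_t)] = 8.966 km/s.
First burn Δv₁ = |v_p − v₁| = 2.086 km/s.
At r₂, v₂ = √(μ/r₂) = 2.900 km/s.
Transfer-orbit speed at r₂: v_a = √[μ(2/r₂ − 1/a_t)] = 1.593 km/s.
Second burn Δv₂ = |v₂ − v_a| = 1.307 km/s.
Δv = Δv₁ + Δv₂ = 2.086 + 1.307 = 3.393 km/s.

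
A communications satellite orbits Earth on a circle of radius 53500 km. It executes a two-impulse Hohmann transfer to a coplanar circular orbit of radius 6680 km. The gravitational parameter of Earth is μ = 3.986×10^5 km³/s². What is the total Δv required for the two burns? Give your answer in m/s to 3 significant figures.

Δv = 4020 m/s

Semi-major axis of the transfer orbit: a_t = (53500 + 6680)/2 = 30090 km.
Circular speed at r₁: v₁ = √(μ/r₁) = √(3.986×10^5/53500) = 2.72955 km/s.
Transfer-orbit speed at r₁ (vis-viva equation): v_a = √[μ(2/r₁ − 1/a_t)] = 1.28608 km/s.
First burn Δv₁ = |v_a − v₁| = 1.443 km/s.
At r₂, v₂ = √(μ/r₂) = 7.72468 km/s.
Transfer-orbit speed at r₂: v_p = √[μ(2/r₂ − 1/a_t)] = 10.3002 km/s.
Second burn Δv₂ = |v₂ − v_p| = 2.576 km/s.
Δv = Δv₁ + Δv₂ = 1.443 + 2.576 = 4.019 km/s.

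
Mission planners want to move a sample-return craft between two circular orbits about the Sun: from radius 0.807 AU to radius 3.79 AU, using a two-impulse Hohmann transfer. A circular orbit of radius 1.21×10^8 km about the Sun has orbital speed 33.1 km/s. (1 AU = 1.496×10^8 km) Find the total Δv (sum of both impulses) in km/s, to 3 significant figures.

Δv = 15.6 km/s

From the circular-orbit relation v² = μ/r at r = 1.21×10^8 km: μ = v²r = (33.1)² × 1.21×10^8 = 1.32569×10^11 km³/s².
In km: r₁ = 0.807 × 1.496×10^8 = 1.207272×10^8 km; r₂ = 3.79 × 1.496×10^8 = 5.66984×10^8 km.
The Hohmann ellipse has a_t = (r₁ + r₂)/2 = 3.438556×10^8 km.
At r₁ the circular-orbit speed is v₁ = √(μ/r₁) = 33.1374 km/s.
On the transfer ellipse at r₁, v² = μ(2/r − 1/a) gives v_p = √[μ(2/r₁ − 1/a_t)] = 42.5516 km/s.
First burn Δv₁ = |v_p − v₁| = 9.4142 km/s.
Circular speed at r₂: v₂ = √(μ/r₂) = 15.291 km/s.
Transfer-orbit speed at r₂: v_a = √[μ(2/r₂ − 1/a_t)] = 9.0605 km/s.
Second burn Δv₂ = |v₂ − v_a| = 6.2305 km/s.
Δv = Δv₁ + Δv₂ = 9.4142 + 6.2305 = 15.64 km/s.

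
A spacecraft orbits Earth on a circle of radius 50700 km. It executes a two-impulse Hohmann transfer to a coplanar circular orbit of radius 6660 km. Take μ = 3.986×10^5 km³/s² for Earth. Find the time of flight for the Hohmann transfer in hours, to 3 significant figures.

The Hohmann ellipse has a_t = (r₁ + r₂)/2 = 28680 km.
Transfer time t = π√(a_t³/μ) = π√((28680)³ / 3.986×10^5) = 24170 s.
Converting: 24170 s ÷ 3600 s/hour = 6.71 hours.

t = 6.71 hours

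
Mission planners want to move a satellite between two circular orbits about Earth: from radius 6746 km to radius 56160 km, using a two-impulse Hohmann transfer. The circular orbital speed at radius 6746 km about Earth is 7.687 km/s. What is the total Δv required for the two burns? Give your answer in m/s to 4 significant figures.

From the circular-orbit relation v² = μ/r at r = 6746 km: μ = v²r = (7.687)² × 6746 = 3.98621×10^5 km³/s².
The Hohmann ellipse has a_t = (r₁ + r₂)/2 = 31453 km.
At r₁ the circular-orbit speed is v₁ = √(μ/r₁) = 7.6870 km/s.
On the transfer ellipse at r₁, vis-viva equation gives v_p = √[μ(2/r₁ − 1/a_t)] = 10.272 km/s.
First burn Δv₁ = |v_p − v₁| = 2.585 km/s.
At r₂, v₂ = √(μ/r₂) = 2.664 km/s.
Transfer-orbit speed at r₂: v_a = √[μ(2/r₂ − 1/a_t)] = 1.234 km/s.
Second burn Δv₂ = |v₂ − v_a| = 1.430 km/s.
Total Δv = Δv₁ + Δv₂ = 4.015 km/s.

Δv = 4015 m/s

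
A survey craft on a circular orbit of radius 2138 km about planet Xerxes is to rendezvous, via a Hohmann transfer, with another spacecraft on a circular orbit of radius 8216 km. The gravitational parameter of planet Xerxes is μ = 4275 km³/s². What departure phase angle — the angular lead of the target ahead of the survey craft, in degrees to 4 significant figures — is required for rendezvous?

Semi-major axis of the transfer orbit: a_t = (2138 + 8216)/2 = 5177 km.
Transfer time t = π√(a_t³/μ) = 17898 s.
Target angular speed ω₂ = √(μ/r₂³) = 8.7797×10^-5 rad/s.
Angle swept by the target during transfer: ω₂·t = 1.5714 rad = 90.03°.
The survey craft traverses 180° on the transfer ellipse, so the target must lead by 180° − 90.03° = 89.97°.

φ = 89.97°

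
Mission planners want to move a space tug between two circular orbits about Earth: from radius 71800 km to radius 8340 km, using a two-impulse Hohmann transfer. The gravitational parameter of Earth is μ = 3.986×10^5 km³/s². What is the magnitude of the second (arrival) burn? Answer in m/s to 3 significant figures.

Δv₂ = 2340 m/s

Transfer-ellipse semi-major axis a_t = (r₁ + r₂)/2 = (71800 + 8340)/2 = 40070 km.
Circular speed at r = 8340 km: v_c = √(μ/r) = 6.913 km/s.
Vis-viva on the transfer ellipse at r = 8340 km gives v_t = √[μ(2/r − 1/a_t)] = 9.254 km/s.
Δv₂ = |v_t − v_c| = |9.254 − 6.913| = 2.341 km/s.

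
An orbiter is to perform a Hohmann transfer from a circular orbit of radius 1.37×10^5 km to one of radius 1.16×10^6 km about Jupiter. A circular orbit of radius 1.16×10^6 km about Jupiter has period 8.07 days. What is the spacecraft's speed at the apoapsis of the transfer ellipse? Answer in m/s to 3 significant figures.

v = 4800 m/s

From Kepler's third law T² = 4π²r³/μ at r = 1.16×10^6 km, T = 8.07 days = 8.07 × 86400 s = 6.97248×10^5 s: μ = 4π²r³/T² = 1.26753×10^8 km³/s².
The Hohmann ellipse has a_t = (r₁ + r₂)/2 = 6.485×10^5 km.
At apoapsis, r = 1.160×10^6 km.
From the vis-viva equation, v = √[μ(2/r − 1/a_t)] = 4.805 km/s.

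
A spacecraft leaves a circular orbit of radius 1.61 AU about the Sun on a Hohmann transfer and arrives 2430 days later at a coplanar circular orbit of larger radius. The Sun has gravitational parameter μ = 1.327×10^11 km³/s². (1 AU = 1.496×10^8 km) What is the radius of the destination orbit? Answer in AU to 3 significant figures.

r₂ = 9.62 AU

In km: r₁ = 1.61 × 1.496×10^8 = 2.40856×10^8 km.
Transfer time t = 2430 days = 2.09952×10^8 s, and t = π√(a_t³/μ).
So a_t = (μ t²/π²)^(1/3) = (1.327×10^11 × (2.09952×10^8)² / π²)^(1/3) = 8.3998×10^8 km.
Since a_t = (r₁ + r₂)/2, r₂ = 2a_t − r₁ = 2×8.3998×10^8 − 2.40856×10^8 = 1.439104×10^9 km.
In AU: r₂ = 1.439104×10^9 / 1.496×10^8 = 9.62 AU.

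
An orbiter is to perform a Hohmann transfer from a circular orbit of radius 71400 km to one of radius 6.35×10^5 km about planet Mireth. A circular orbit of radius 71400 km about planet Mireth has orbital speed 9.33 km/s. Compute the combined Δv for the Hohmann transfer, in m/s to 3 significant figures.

Δv = 4900 m/s

From the circular-orbit relation v² = μ/r at r = 71400 km: μ = v²r = (9.33)² × 71400 = 6.21529×10^6 km³/s².
Semi-major axis of the transfer orbit: a_t = (71400 + 6.350×10^5)/2 = 3.532×10^5 km.
Circular speed at r₁: v₁ = √(μ/r₁) = √(6.21529×10^6/71400) = 9.330 km/s.
On the transfer ellipse at r₁, vis-viva gives v_p = √[μ(2/r₁ − 1/a_t)] = 12.51 km/s.
First burn Δv₁ = |v_p − v₁| = 3.180 km/s.
Circular speed at r₂: v₂ = √(μ/r₂) = 3.129 km/s.
Transfer-orbit speed at r₂: v_a = √[μ(2/r₂ − 1/a_t)] = 1.407 km/s.
Second burn Δv₂ = |v₂ − v_a| = 1.722 km/s.
Total Δv = Δv₁ + Δv₂ = 4.902 km/s.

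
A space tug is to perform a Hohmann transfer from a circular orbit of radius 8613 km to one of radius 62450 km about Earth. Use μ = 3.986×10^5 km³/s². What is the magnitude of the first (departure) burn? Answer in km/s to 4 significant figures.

Transfer-ellipse semi-major axis a_t = (r₁ + r₂)/2 = (8613 + 62450)/2 = 35531.5 km.
On the circular orbit at r = 8613 km, v_c = √(μ/r) = 6.803 km/s.
Transfer-orbit speed at the same r (vis-viva, a = a_t): v_t = √[μ(2/r − 1/a_t)] = 9.019 km/s.
Δv₁ = |v_t − v_c| = |9.019 − 6.803| = 2.216 km/s.

Δv₁ = 2.216 km/s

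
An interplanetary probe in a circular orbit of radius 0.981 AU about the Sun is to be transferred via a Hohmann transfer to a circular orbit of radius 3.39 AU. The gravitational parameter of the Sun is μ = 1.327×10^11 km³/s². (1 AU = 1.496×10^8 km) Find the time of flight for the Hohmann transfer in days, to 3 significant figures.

t = 590 days

In km: r₁ = 0.981 × 1.496×10^8 = 1.467576×10^8 km; r₂ = 3.39 × 1.496×10^8 = 5.07144×10^8 km.
Transfer-ellipse semi-major axis a_t = (r₁ + r₂)/2 = (1.467576×10^8 + 5.07144×10^8)/2 = 3.269508×10^8 km.
By Kepler's third law the transfer-orbit period is T = 2π√(a_t³/μ), so t = T/2 = 5.098×10^7 s.
Converting: 5.098×10^7 s ÷ 86400 s/day = 590 days.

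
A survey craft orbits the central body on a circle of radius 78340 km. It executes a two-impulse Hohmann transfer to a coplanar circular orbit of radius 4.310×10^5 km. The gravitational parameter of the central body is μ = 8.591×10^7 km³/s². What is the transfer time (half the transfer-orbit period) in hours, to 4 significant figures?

t = 12.10 hours

The Hohmann ellipse has a_t = (r₁ + r₂)/2 = 2.5467×10^5 km.
Half the transfer-orbit period gives t = π√(a_t³/μ) = 43560 s.
Converting: 43560 s ÷ 3600 s/hour = 12.10 hours.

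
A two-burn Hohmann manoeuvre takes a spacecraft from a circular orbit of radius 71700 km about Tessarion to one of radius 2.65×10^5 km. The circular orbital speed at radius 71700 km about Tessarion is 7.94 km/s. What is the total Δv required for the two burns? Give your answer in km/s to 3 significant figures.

From the circular-orbit relation v² = μ/r at r = 71700 km: μ = v²r = (7.94)² × 71700 = 4.52023×10^6 km³/s².
The Hohmann ellipse has a_t = (r₁ + r₂)/2 = 1.6835×10^5 km.
At r₁ the circular-orbit speed is v₁ = √(μ/r₁) = 7.940 km/s.
On the transfer ellipse at r₁, vis-viva equation gives v_p = √[μ(2/r₁ − 1/a_t)] = 9.962 km/s.
First burn Δv₁ = |v_p − v₁| = 2.022 km/s.
Circular speed at r₂: v₂ = √(μ/r₂) = 4.130 km/s.
Transfer-orbit speed at r₂: v_a = √[μ(2/r₂ − 1/a_t)] = 2.695 km/s.
Second burn Δv₂ = |v₂ − v_a| = 1.435 km/s.
Δv = Δv₁ + Δv₂ = 2.022 + 1.435 = 3.457 km/s.

Δv = 3.46 km/s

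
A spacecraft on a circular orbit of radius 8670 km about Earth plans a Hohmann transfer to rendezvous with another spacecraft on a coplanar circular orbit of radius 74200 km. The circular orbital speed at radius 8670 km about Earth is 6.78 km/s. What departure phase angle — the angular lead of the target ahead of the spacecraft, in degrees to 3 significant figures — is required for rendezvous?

φ = 105°

From the circular-orbit relation v² = μ/r at r = 8670 km: μ = v²r = (6.78)² × 8670 = 3.98546×10^5 km³/s².
Semi-major axis of the transfer orbit: a_t = (8670 + 74200)/2 = 41435 km.
Transfer time t = π√(a_t³/μ) = 41970 s.
Target angular speed ω₂ = √(μ/r₂³) = 3.123×10^-5 rad/s.
Angle swept by the target during transfer: ω₂·t = 1.311 rad = 75.11°.
Arrival is 180° from departure on the ellipse, so φ = 180° − 75.11° = 105°.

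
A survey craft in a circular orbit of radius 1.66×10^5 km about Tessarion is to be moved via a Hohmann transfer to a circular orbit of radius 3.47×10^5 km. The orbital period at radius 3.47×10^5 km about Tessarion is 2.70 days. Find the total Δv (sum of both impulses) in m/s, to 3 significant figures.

From Kepler's third law T² = 4π²r³/μ at r = 3.47×10^5 km, T = 2.70 days = 2.70 × 86400 s = 2.3328×10^5 s: μ = 4π²r³/T² = 3.03105×10^7 km³/s².
Semi-major axis of the transfer orbit: a_t = (1.660×10^5 + 3.470×10^5)/2 = 2.565×10^5 km.
At r₁ the circular-orbit speed is v₁ = √(μ/r₁) = 13.51271 km/s.
On the transfer ellipse at r₁, vis-viva equation gives v_p = √[μ(2/r₁ − 1/a_t)] = 15.71678 km/s.
First burn Δv₁ = |v_p − v₁| = 2.20407 km/s.
Circular speed at r₂: v₂ = √(μ/r₂) = 9.34613 km/s.
Transfer-orbit speed at r₂: v_a = √[μ(2/r₂ − 1/a_t)] = 7.51869 km/s.
Second burn Δv₂ = |v₂ − v_a| = 1.82744 km/s.
Total Δv = Δv₁ + Δv₂ = 4.032 km/s.

Δv = 4030 m/s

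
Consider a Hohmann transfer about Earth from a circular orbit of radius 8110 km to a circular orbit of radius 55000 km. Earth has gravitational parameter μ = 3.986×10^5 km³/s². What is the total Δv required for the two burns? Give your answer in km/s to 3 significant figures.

Δv = 3.57 km/s

Semi-major axis of the transfer orbit: a_t = (8110 + 55000)/2 = 31555 km.
At r₁ the circular-orbit speed is v₁ = √(μ/r₁) = 7.011 km/s.
On the transfer ellipse at r₁, vis-viva equation gives v_p = √[μ(2/r₁ − 1/a_t)] = 9.256 km/s.
First burn Δv₁ = |v_p − v₁| = 2.245 km/s.
At r₂, v₂ = √(μ/r₂) = 2.692 km/s.
Transfer-orbit speed at r₂: v_a = √[μ(2/r₂ − 1/a_t)] = 1.365 km/s.
Second burn Δv₂ = |v₂ − v_a| = 1.327 km/s.
Δv = Δv₁ + Δv₂ = 2.245 + 1.327 = 3.572 km/s.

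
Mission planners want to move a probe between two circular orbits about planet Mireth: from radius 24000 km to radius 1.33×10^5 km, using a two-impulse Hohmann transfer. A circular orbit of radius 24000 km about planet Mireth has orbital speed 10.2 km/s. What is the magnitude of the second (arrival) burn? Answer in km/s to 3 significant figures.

From the circular-orbit relation v² = μ/r at r = 24000 km: μ = v²r = (10.2)² × 24000 = 2.49696×10^6 km³/s².
Semi-major axis of the transfer orbit: a_t = (24000 + 1.330×10^5)/2 = 78500 km.
Circular speed at r = 1.330×10^5 km: v_c = √(μ/r) = 4.333 km/s.
Vis-viva on the transfer ellipse at r = 1.330×10^5 km gives v_t = √[μ(2/r − 1/a_t)] = 2.396 km/s.
Δv₂ = |v_t − v_c| = |2.396 − 4.333| = 1.937 km/s.

Δv₂ = 1.94 km/s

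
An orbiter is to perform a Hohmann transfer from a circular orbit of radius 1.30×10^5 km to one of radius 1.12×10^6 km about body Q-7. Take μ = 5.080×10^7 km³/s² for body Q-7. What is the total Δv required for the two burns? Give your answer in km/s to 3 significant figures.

The Hohmann ellipse has a_t = (r₁ + r₂)/2 = 6.250×10^5 km.
Circular speed at r₁: v₁ = √(μ/r₁) = √(5.080×10^7/1.300×10^5) = 19.76788 km/s.
Transfer-orbit speed at r₁ (vis-viva equation): v_p = √[μ(2/r₁ − 1/a_t)] = 26.46240 km/s.
First burn Δv₁ = |v_p − v₁| = 6.695 km/s.
At r₂, v₂ = √(μ/r₂) = 6.735 km/s.
Transfer-orbit speed at r₂: v_a = √[μ(2/r₂ − 1/a_t)] = 3.072 km/s.
Second burn Δv₂ = |v₂ − v_a| = 3.663 km/s.
Δv = Δv₁ + Δv₂ = 6.695 + 3.663 = 10.36 km/s.

Δv = 10.4 km/s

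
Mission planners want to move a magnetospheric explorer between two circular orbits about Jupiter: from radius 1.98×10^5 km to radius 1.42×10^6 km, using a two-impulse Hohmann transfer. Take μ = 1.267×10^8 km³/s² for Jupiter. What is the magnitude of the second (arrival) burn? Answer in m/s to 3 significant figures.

Δv₂ = 4770 m/s

The Hohmann ellipse has a_t = (r₁ + r₂)/2 = 8.090×10^5 km.
On the circular orbit at r = 1.420×10^6 km, v_c = √(μ/r) = 9.446 km/s.
Vis-viva on the transfer ellipse at r = 1.420×10^6 km gives v_t = √[μ(2/r − 1/a_t)] = 4.673 km/s.
Δv₂ = |v_t − v_c| = |4.673 − 9.446| = 4.773 km/s.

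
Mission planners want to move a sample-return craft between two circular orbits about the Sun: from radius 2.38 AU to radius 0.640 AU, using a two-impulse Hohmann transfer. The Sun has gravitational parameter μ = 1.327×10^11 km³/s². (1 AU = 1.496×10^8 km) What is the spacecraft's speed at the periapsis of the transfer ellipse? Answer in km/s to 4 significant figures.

v = 46.74 km/s

In km: r₁ = 2.38 × 1.496×10^8 = 3.56048×10^8 km; r₂ = 0.640 × 1.496×10^8 = 9.5744×10^7 km.
Semi-major axis of the transfer orbit: a_t = (3.56048×10^8 + 9.5744×10^7)/2 = 2.25896×10^8 km.
At periapsis, r = 9.5744×10^7 km.
From the vis-viva equation, v = √[μ(2/r − 1/a_t)] = 46.74 km/s.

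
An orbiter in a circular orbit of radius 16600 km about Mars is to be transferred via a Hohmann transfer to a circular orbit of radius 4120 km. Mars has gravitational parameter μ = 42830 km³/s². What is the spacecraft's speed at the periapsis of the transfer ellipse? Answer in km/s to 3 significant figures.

Semi-major axis of the transfer orbit: a_t = (16600 + 4120)/2 = 10360 km.
At periapsis, r = 4120 km.
From the vis-viva equation, v = √[μ(2/r − 1/a_t)] = 4.081 km/s.

v = 4.08 km/s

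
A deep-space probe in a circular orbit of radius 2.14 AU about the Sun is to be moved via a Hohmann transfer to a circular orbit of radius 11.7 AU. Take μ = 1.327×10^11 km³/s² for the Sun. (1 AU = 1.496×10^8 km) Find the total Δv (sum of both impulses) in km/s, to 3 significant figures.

Δv = 9.98 km/s

In km: r₁ = 2.14 × 1.496×10^8 = 3.20144×10^8 km; r₂ = 11.7 × 1.496×10^8 = 1.75032×10^9 km.
Semi-major axis of the transfer orbit: a_t = (3.20144×10^8 + 1.75032×10^9)/2 = 1.035232×10^9 km.
At r₁ the circular-orbit speed is v₁ = √(μ/r₁) = 20.359 km/s.
Transfer-orbit speed at r₁ (vis-viva): v_p = √[μ(2/r₁ − 1/a_t)] = 26.473 km/s.
First burn Δv₁ = |v_p − v₁| = 6.114 km/s.
At r₂, v₂ = √(μ/r₂) = 8.707 km/s.
Transfer-orbit speed at r₂: v_a = √[μ(2/r₂ − 1/a_t)] = 4.842 km/s.
Second burn Δv₂ = |v₂ − v_a| = 3.865 km/s.
Total Δv = Δv₁ + Δv₂ = 9.979 km/s.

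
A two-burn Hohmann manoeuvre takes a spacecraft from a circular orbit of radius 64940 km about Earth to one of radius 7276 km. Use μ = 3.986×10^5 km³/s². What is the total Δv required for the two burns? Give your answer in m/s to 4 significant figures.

The Hohmann ellipse has a_t = (r₁ + r₂)/2 = 36108 km.
Circular speed at r₁: v₁ = √(μ/r₁) = √(3.986×10^5/64940) = 2.477 km/s.
On the transfer ellipse at r₁, v² = μ(2/r − 1/a) gives v_a = √[μ(2/r₁ − 1/a_t)] = 1.112 km/s.
First burn Δv₁ = |v_a − v₁| = 1.365 km/s.
Circular speed at r₂: v₂ = √(μ/r₂) = 7.4015 km/s.
Transfer-orbit speed at r₂: v_p = √[μ(2/r₂ − 1/a_t)] = 9.9261 km/s.
Second burn Δv₂ = |v₂ − v_p| = 2.525 km/s.
Total Δv = Δv₁ + Δv₂ = 3.890 km/s.

Δv = 3890 m/s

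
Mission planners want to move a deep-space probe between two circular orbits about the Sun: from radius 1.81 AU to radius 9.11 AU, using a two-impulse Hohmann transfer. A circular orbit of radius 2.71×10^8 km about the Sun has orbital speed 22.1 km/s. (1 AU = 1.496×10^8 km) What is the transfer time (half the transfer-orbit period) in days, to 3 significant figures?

t = 2330 days

From the circular-orbit relation v² = μ/r at r = 2.71×10^8 km: μ = v²r = (22.1)² × 2.71×10^8 = 1.32359×10^11 km³/s².
In km: r₁ = 1.81 × 1.496×10^8 = 2.70776×10^8 km; r₂ = 9.11 × 1.496×10^8 = 1.362856×10^9 km.
The Hohmann ellipse has a_t = (r₁ + r₂)/2 = 8.16816×10^8 km.
Half the transfer-orbit period gives t = π√(a_t³/μ) = 2.016×10^8 s.
Converting: 2.016×10^8 s ÷ 86400 s/day = 2330 days.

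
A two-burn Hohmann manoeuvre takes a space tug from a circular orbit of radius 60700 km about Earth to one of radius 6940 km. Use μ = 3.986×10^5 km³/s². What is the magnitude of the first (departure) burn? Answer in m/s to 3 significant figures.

Δv₁ = 1400 m/s

The Hohmann ellipse has a_t = (r₁ + r₂)/2 = 33820 km.
On the circular orbit at r = 60700 km, v_c = √(μ/r) = 2.563 km/s.
Vis-viva on the transfer ellipse at r = 60700 km gives v_t = √[μ(2/r − 1/a_t)] = 1.161 km/s.
Δv₁ = |v_t − v_c| = |1.161 − 2.563| = 1.402 km/s.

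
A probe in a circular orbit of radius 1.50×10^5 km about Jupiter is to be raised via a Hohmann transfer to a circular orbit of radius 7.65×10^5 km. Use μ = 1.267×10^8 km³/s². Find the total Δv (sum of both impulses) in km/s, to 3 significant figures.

Δv = 14.0 km/s

Transfer-ellipse semi-major axis a_t = (r₁ + r₂)/2 = (1.500×10^5 + 7.650×10^5)/2 = 4.575×10^5 km.
Circular speed at r₁: v₁ = √(μ/r₁) = √(1.267×10^8/1.500×10^5) = 29.063 km/s.
On the transfer ellipse at r₁, v² = μ(2/r − 1/a) gives v_p = √[μ(2/r₁ − 1/a_t)] = 37.582 km/s.
First burn Δv₁ = |v_p − v₁| = 8.519 km/s.
At r₂, v₂ = √(μ/r₂) = 12.869 km/s.
Transfer-orbit speed at r₂: v_a = √[μ(2/r₂ − 1/a_t)] = 7.3690 km/s.
Second burn Δv₂ = |v₂ − v_a| = 5.500 km/s.
Total Δv = Δv₁ + Δv₂ = 14.02 km/s.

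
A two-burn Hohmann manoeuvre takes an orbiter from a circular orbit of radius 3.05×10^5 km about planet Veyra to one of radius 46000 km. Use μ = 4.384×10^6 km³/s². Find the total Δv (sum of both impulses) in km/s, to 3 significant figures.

Semi-major axis of the transfer orbit: a_t = (3.050×10^5 + 46000)/2 = 1.755×10^5 km.
Circular speed at r₁: v₁ = √(μ/r₁) = √(4.384×10^6/3.050×10^5) = 3.7913 km/s.
Transfer-orbit speed at r₁ (v² = μ(2/r − 1/a)): v_a = √[μ(2/r₁ − 1/a_t)] = 1.9410 km/s.
First burn Δv₁ = |v_a − v₁| = 1.8503 km/s.
Circular speed at r₂: v₂ = √(μ/r₂) = 9.76239 km/s.
Transfer-orbit speed at r₂: v_p = √[μ(2/r₂ − 1/a_t)] = 12.8697 km/s.
Second burn Δv₂ = |v₂ − v_p| = 3.1073 km/s.
Δv = Δv₁ + Δv₂ = 1.8503 + 3.1073 = 4.958 km/s.

Δv = 4.96 km/s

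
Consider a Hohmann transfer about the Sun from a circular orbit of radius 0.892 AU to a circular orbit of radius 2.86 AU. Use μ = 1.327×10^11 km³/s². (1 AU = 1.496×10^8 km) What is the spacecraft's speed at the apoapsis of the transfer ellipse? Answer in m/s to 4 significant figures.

In km: r₁ = 0.892 × 1.496×10^8 = 1.334432×10^8 km; r₂ = 2.86 × 1.496×10^8 = 4.27856×10^8 km.
Transfer-ellipse semi-major axis a_t = (r₁ + r₂)/2 = (1.334432×10^8 + 4.27856×10^8)/2 = 2.806496×10^8 km.
At apoapsis, r = 4.27856×10^8 km.
Applying v² = μ(2/r − 1/a_t): v = 12.14 km/s.

v = 12140 m/s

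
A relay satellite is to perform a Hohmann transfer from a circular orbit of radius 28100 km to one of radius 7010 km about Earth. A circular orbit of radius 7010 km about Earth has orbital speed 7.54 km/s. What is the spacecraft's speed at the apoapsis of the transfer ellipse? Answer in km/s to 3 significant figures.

v = 2.38 km/s

From the circular-orbit relation v² = μ/r at r = 7010 km: μ = v²r = (7.54)² × 7010 = 3.98530×10^5 km³/s².
Semi-major axis of the transfer orbit: a_t = (28100 + 7010)/2 = 17555 km.
The apoapsis of the transfer ellipse is at r = 28100 km.
From the vis-viva equation, v = √[μ(2/r − 1/a_t)] = 2.380 km/s.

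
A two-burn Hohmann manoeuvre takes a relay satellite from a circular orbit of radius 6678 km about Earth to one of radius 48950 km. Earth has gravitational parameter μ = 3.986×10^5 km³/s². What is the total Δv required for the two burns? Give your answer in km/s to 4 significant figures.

Δv = 3.979 km/s

The Hohmann ellipse has a_t = (r₁ + r₂)/2 = 27814 km.
Circular speed at r₁: v₁ = √(μ/r₁) = √(3.986×10^5/6678) = 7.72584 km/s.
On the transfer ellipse at r₁, vis-viva equation gives v_p = √[μ(2/r₁ − 1/a_t)] = 10.2492 km/s.
First burn Δv₁ = |v_p − v₁| = 2.5234 km/s.
At r₂, v₂ = √(μ/r₂) = 2.85359 km/s.
Transfer-orbit speed at r₂: v_a = √[μ(2/r₂ − 1/a_t)] = 1.39825 km/s.
Second burn Δv₂ = |v₂ − v_a| = 1.4553 km/s.
Δv = Δv₁ + Δv₂ = 2.5234 + 1.4553 = 3.979 km/s.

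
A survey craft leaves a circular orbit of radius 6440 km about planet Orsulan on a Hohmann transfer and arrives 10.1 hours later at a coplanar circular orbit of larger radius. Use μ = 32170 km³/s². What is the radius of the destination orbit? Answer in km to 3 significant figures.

Transfer time t = 10.1 hours = 36360 s, and t = π√(a_t³/μ).
So a_t = (μ t²/π²)^(1/3) = (32170 × (36360)² / π²)^(1/3) = 16273 km.
Since a_t = (r₁ + r₂)/2, r₂ = 2a_t − r₁ = 2×16273 − 6440 = 26106 km.

r₂ = 26100 km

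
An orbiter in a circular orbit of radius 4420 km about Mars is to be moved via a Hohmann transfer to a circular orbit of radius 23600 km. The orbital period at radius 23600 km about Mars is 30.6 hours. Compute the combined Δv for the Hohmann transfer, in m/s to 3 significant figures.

Δv = 1520 m/s

From Kepler's third law T² = 4π²r³/μ at r = 23600 km, T = 30.6 hours = 30.6 × 3600 s = 1.1016×10^5 s: μ = 4π²r³/T² = 42761.0 km³/s².
The Hohmann ellipse has a_t = (r₁ + r₂)/2 = 14010 km.
At r₁ the circular-orbit speed is v₁ = √(μ/r₁) = 3.11038 km/s.
Transfer-orbit speed at r₁ (vis-viva): v_p = √[μ(2/r₁ − 1/a_t)] = 4.03692 km/s.
First burn Δv₁ = |v_p − v₁| = 0.92654 km/s.
Circular speed at r₂: v₂ = √(μ/r₂) = 1.34607 km/s.
Transfer-orbit speed at r₂: v_a = √[μ(2/r₂ − 1/a_t)] = 0.756067 km/s.
Second burn Δv₂ = |v₂ − v_a| = 0.59000 km/s.
Δv = Δv₁ + Δv₂ = 0.92654 + 0.59000 = 1.517 km/s.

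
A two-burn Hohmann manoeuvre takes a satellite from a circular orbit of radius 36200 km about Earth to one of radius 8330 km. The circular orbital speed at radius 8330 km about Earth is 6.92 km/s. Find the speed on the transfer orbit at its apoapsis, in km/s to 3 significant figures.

From the circular-orbit relation v² = μ/r at r = 8330 km: μ = v²r = (6.92)² × 8330 = 3.98894×10^5 km³/s².
The Hohmann ellipse has a_t = (r₁ + r₂)/2 = 22265 km.
The apoapsis of the transfer ellipse is at r = 36200 km.
Vis-viva: v = √[μ(2/r − 1/a_t)] = √[3.98894×10^5 × (2/36200 − 1/22265)] = 2.030 km/s.

v = 2.03 km/s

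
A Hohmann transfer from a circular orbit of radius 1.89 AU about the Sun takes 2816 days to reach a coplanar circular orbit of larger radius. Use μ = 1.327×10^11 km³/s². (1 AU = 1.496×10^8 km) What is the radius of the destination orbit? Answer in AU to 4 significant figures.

r₂ = 10.50 AU

In km: r₁ = 1.89 × 1.496×10^8 = 2.82744×10^8 km.
Transfer time t = 2816 days = 2.433024×10^8 s, and t = π√(a_t³/μ).
So a_t = (μ t²/π²)^(1/3) = (1.327×10^11 × (2.433024×10^8)² / π²)^(1/3) = 9.2673×10^8 km.
Since a_t = (r₁ + r₂)/2, r₂ = 2a_t − r₁ = 2×9.2673×10^8 − 2.82744×10^8 = 1.570716×10^9 km.
In AU: r₂ = 1.570716×10^9 / 1.496×10^8 = 10.50 AU.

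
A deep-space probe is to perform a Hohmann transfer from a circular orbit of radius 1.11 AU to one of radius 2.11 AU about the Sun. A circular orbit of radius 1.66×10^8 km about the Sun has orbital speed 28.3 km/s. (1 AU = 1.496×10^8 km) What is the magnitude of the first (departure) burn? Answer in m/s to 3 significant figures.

Δv₁ = 4100 m/s

From the circular-orbit relation v² = μ/r at r = 1.66×10^8 km: μ = v²r = (28.3)² × 1.66×10^8 = 1.32948×10^11 km³/s².
In km: r₁ = 1.11 × 1.496×10^8 = 1.66056×10^8 km; r₂ = 2.11 × 1.496×10^8 = 3.15656×10^8 km.
The Hohmann ellipse has a_t = (r₁ + r₂)/2 = 2.40856×10^8 km.
Circular speed at r = 1.66056×10^8 km: v_c = √(μ/r) = 28.295 km/s.
Transfer-orbit speed at the same r (vis-viva, a = a_t): v_t = √[μ(2/r − 1/a_t)] = 32.392 km/s.
Δv₁ = |v_t − v_c| = |32.392 − 28.295| = 4.097 km/s.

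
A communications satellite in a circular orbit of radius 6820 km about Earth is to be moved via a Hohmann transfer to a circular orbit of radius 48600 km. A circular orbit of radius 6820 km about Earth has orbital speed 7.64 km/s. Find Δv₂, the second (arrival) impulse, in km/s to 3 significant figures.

From the circular-orbit relation v² = μ/r at r = 6820 km: μ = v²r = (7.64)² × 6820 = 3.98081×10^5 km³/s².
Transfer-ellipse semi-major axis a_t = (r₁ + r₂)/2 = (6820 + 48600)/2 = 27710 km.
Circular speed at r = 48600 km: v_c = √(μ/r) = 2.862 km/s.
Vis-viva on the transfer ellipse at r = 48600 km gives v_t = √[μ(2/r − 1/a_t)] = 1.420 km/s.
Δv₂ = |v_t − v_c| = |1.420 − 2.862| = 1.442 km/s.

Δv₂ = 1.44 km/s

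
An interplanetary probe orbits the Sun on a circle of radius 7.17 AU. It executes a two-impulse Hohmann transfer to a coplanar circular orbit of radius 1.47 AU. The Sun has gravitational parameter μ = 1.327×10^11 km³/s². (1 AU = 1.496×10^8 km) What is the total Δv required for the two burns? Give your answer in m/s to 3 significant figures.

In km: r₁ = 7.17 × 1.496×10^8 = 1.072632×10^9 km; r₂ = 1.47 × 1.496×10^8 = 2.19912×10^8 km.
Semi-major axis of the transfer orbit: a_t = (1.072632×10^9 + 2.19912×10^8)/2 = 6.46272×10^8 km.
At r₁ the circular-orbit speed is v₁ = √(μ/r₁) = 11.1227 km/s.
Transfer-orbit speed at r₁ (vis-viva equation): v_a = √[μ(2/r₁ − 1/a_t)] = 6.48824 km/s.
First burn Δv₁ = |v_a − v₁| = 4.634 km/s.
At r₂, v₂ = √(μ/r₂) = 24.565 km/s.
Transfer-orbit speed at r₂: v_p = √[μ(2/r₂ − 1/a_t)] = 31.647 km/s.
Second burn Δv₂ = |v₂ − v_p| = 7.082 km/s.
Total Δv = Δv₁ + Δv₂ = 11.72 km/s.

Δv = 11700 m/s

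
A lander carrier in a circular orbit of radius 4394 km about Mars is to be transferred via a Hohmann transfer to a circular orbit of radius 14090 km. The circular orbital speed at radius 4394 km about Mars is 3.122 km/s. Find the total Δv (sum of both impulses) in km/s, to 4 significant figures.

From the circular-orbit relation v² = μ/r at r = 4394 km: μ = v²r = (3.122)² × 4394 = 42827.8 km³/s².
Transfer-ellipse semi-major axis a_t = (r₁ + r₂)/2 = (4394 + 14090)/2 = 9242 km.
At r₁ the circular-orbit speed is v₁ = √(μ/r₁) = 3.1220 km/s.
Transfer-orbit speed at r₁ (vis-viva): v_p = √[μ(2/r₁ − 1/a_t)] = 3.8548 km/s.
First burn Δv₁ = |v_p − v₁| = 0.7328 km/s.
Circular speed at r₂: v₂ = √(μ/r₂) = 1.7434 km/s.
Transfer-orbit speed at r₂: v_a = √[μ(2/r₂ − 1/a_t)] = 1.2021 km/s.
Second burn Δv₂ = |v₂ − v_a| = 0.5413 km/s.
Total Δv = Δv₁ + Δv₂ = 1.274 km/s.

Δv = 1.274 km/s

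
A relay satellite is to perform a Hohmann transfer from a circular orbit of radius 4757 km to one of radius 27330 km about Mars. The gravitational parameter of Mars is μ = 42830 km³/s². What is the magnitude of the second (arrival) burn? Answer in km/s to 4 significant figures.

The Hohmann ellipse has a_t = (r₁ + r₂)/2 = 16043.5 km.
On the circular orbit at r = 27330 km, v_c = √(μ/r) = 1.2519 km/s.
Vis-viva on the transfer ellipse at r = 27330 km gives v_t = √[μ(2/r − 1/a_t)] = 0.68167 km/s.
Δv₂ = |v_t − v_c| = |0.68167 − 1.2519| = 0.5702 km/s.

Δv₂ = 0.5702 km/s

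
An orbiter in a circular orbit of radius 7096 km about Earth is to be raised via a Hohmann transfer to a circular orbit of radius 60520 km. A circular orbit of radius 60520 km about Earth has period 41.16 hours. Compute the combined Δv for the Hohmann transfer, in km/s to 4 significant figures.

From Kepler's third law T² = 4π²r³/μ at r = 60520 km, T = 41.16 hours = 41.16 × 3600 s = 1.48176×10^5 s: μ = 4π²r³/T² = 3.98566×10^5 km³/s².
The Hohmann ellipse has a_t = (r₁ + r₂)/2 = 33808 km.
At r₁ the circular-orbit speed is v₁ = √(μ/r₁) = 7.49452 km/s.
On the transfer ellipse at r₁, vis-viva equation gives v_p = √[μ(2/r₁ − 1/a_t)] = 10.0273 km/s.
First burn Δv₁ = |v_p − v₁| = 2.5328 km/s.
At r₂, v₂ = √(μ/r₂) = 2.5663 km/s.
Transfer-orbit speed at r₂: v_a = √[μ(2/r₂ − 1/a_t)] = 1.1757 km/s.
Second burn Δv₂ = |v₂ − v_a| = 1.3906 km/s.
Δv = Δv₁ + Δv₂ = 2.5328 + 1.3906 = 3.923 km/s.

Δv = 3.923 km/s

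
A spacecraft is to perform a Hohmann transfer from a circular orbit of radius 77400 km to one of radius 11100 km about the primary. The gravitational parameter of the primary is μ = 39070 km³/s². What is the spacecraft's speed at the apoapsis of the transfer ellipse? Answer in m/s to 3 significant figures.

v = 356 m/s

Semi-major axis of the transfer orbit: a_t = (77400 + 11100)/2 = 44250 km.
The apoapsis of the transfer ellipse is at r = 77400 km.
Applying v² = μ(2/r − 1/a_t): v = 0.3558 km/s.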